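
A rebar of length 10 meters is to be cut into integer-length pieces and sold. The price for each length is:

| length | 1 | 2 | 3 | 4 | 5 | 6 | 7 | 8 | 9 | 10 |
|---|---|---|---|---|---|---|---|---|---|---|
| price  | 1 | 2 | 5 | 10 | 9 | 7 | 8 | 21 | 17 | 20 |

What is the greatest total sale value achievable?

23

Build r[k] bottom-up: r[k] = max over allowed piece i of (p[i] + r[k−i]).
r[1] = 1
r[2] = max(1+1, 2+0) = 2
r[3] = max(1+2, 2+1, 5+0) = 5
r[4] = max(1+5, 2+2, 5+1, 10+0) = 10
r[5] = max(1+10, 2+5, 5+2, 10+1, 9+0) = 11
r[6] = max(1+11, 2+10, 5+5, 10+2, 9+1, 7+0) = 12
r[7] = max(1+12, 2+11, 5+10, …, 7+1, 8+0) = 15
r[8] = max(1+15, 2+12, 5+11, …, 8+1, 21+0) = 21
r[9] = max(1+21, 2+15, 5+12, …, 21+1, 17+0) = 22
r[10] = max(1+22, 2+21, 5+15, …, 17+1, 20+0) = 23
One optimal cutting: 8 + 1 + 1 → ₹21 + ₹1 + ₹1 = ₹23.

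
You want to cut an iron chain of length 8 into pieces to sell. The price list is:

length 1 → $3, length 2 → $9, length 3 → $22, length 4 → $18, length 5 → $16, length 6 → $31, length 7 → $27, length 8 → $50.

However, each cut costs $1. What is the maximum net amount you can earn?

Build net[k] bottom-up: net[k] = max over allowed piece i of (p[i] + net[k−i]) − 1 per cut.
net[1] = 3
net[2] = max(3+3-1, 9+0) = 9
net[3] = max(3+9-1, 9+3-1, 22+0) = 22
net[4] = max(3+22-1, 9+9-1, 22+3-1, 18+0) = 24
net[5] = max(3+24-1, 9+22-1, 22+9-1, 18+3-1, 16+0) = 30
net[6] = max(3+30-1, 9+24-1, 22+22-1, 18+9-1, 16+3-1, 31+0) = 43
net[7] = max(3+43-1, 9+30-1, 22+24-1, …, 31+3-1, 27+0) = 45
net[8] = max(3+45-1, 9+43-1, 22+30-1, …, 27+3-1, 50+0) = 51
One optimal plan: pieces 3 + 3 + 2 (2 cuts) → $53 − $2 = $51.

51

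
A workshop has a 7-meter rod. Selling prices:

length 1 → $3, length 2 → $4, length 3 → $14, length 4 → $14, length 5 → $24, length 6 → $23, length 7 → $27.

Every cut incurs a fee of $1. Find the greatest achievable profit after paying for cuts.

29

Consider every possible first cut. r[k] is the best of p[i]+r[k−i] over all sellable i≤k, charging 1 whenever i<k.
r[1] = 3
r[2] = max(3+3-1, 4+0) = 5
r[3] = max(3+5-1, 4+3-1, 14+0) = 14
r[4] = max(3+14-1, 4+5-1, 14+3-1, 14+0) = 16
r[5] = max(3+16-1, 4+14-1, 14+5-1, 14+3-1, 24+0) = 24
r[6] = max(3+24-1, 4+16-1, 14+14-1, 14+5-1, 24+3-1, 23+0) = 27
r[7] = max(3+27-1, 4+24-1, 14+16-1, …, 23+3-1, 27+0) = 29
One optimal plan: pieces 3 + 3 + 1 (2 cuts) → $31 − $2 = $29.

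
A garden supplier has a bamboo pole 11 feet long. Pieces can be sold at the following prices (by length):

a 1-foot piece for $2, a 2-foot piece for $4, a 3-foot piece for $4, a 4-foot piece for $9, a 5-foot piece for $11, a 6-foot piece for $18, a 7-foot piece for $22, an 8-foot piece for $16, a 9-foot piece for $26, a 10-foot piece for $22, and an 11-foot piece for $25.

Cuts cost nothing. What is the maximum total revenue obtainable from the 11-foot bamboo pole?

Build r[k] bottom-up: r[k] = max over allowed piece i of (p[i] + r[k−i]).
r[1] = 2
r[2] = max(2+2, 4+0) = 4
r[3] = max(2+4, 4+2, 4+0) = 6
r[4] = max(2+6, 4+4, 4+2, 9+0) = 9
r[5] = max(2+9, 4+6, 4+4, 9+2, 11+0) = 11
r[6] = max(2+11, 4+9, 4+6, 9+4, 11+2, 18+0) = 18
r[7] = max(2+18, 4+11, 4+9, …, 18+2, 22+0) = 22
r[8] = max(2+22, 4+18, 4+11, …, 22+2, 16+0) = 24
r[9] = max(2+24, 4+22, 4+18, …, 16+2, 26+0) = 26
r[10] = max(2+26, 4+24, 4+22, …, 26+2, 22+0) = 28
r[11] = max(2+28, 4+26, 4+24, …, 22+2, 25+0) = 31
One optimal cutting: 7 + 4 → $22 + $9 = $31.

31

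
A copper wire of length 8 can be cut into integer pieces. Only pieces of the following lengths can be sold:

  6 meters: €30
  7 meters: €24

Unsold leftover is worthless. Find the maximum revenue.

30

Build best[k] bottom-up: best[k] = max over allowed piece i of (p[i] + best[k−i]).
best[1] = 0
best[2] = 0
best[3] = 0
best[4] = 0
best[5] = 0
best[6] = 30
best[7] = 30
best[8] = 30
One optimal cutting: pieces 6 with 2 meters of scrap → €30.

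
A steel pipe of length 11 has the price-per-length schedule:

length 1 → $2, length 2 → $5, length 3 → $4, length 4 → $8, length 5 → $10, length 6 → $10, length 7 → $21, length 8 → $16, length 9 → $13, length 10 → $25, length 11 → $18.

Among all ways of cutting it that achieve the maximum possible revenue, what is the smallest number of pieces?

Build r[k] bottom-up: r[k] = max over allowed piece i of (p[i] + r[k−i]).
r[1] = 2
r[2] = max(2+2, 5+0) = 5
r[3] = max(2+5, 5+2, 4+0) = 7
r[4] = max(2+7, 5+5, 4+2, 8+0) = 10
r[5] = max(2+10, 5+7, 4+5, 8+2, 10+0) = 12
r[6] = max(2+12, 5+10, 4+7, 8+5, 10+2, 10+0) = 15
r[7] = max(2+15, 5+12, 4+10, …, 10+2, 21+0) = 21
r[8] = max(2+21, 5+15, 4+12, …, 21+2, 16+0) = 23
r[9] = max(2+23, 5+21, 4+15, …, 16+2, 13+0) = 26
r[10] = max(2+26, 5+23, 4+21, …, 13+2, 25+0) = 28
r[11] = max(2+28, 5+26, 4+23, …, 25+2, 18+0) = 31
Maximum revenue is $31.
Now minimize piece count subject to staying optimal: for each k, pieces[k] = 1 + min over i with p[i]+r[k−i]=r[k] of pieces[k−i].
pieces[8] = 2
pieces[9] = 2
pieces[10] = 3
pieces[11] = 3

3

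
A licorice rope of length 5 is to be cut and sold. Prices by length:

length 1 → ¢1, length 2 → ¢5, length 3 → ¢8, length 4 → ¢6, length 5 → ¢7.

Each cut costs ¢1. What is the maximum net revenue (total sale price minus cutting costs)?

12

Consider every possible first cut. r[k] is the best of p[i]+r[k−i] over all sellable i≤k, charging 1 whenever i<k.
r[1] = 1
r[2] = 5
r[3] = 8
r[4] = 9  (first piece 2, then r[2]=5)
r[5] = 12  (first piece 2, then r[3]=8)
One optimal plan: pieces 3 + 2 (1 cut) → ¢13 − ¢1 = ¢12.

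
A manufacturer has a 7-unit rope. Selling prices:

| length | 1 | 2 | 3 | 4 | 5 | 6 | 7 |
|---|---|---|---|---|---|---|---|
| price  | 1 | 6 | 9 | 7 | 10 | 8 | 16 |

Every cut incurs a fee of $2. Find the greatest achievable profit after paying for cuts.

17

Build r[k] bottom-up: r[k] = max over allowed piece i of (p[i] + r[k−i]) − 2 per cut.
r[1] = 1
r[2] = 6
r[3] = 9
r[4] = 10  (first piece 2, then r[2]=6)
r[5] = 13  (first piece 2, then r[3]=9)
r[6] = 16  (first piece 3, then r[3]=9)
r[7] = 17  (first piece 2, then r[5]=13)
One optimal plan: pieces 3 + 2 + 2 (2 cuts) → $21 − $4 = $17.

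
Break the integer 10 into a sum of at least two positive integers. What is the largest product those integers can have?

Let m[k] be the best product for length k (with at least one cut). For each first piece i, the rest contributes max(k−i, m[k−i]).
m[2] = 1×max(1,0) = 1×1 = 1
m[3] = 1×max(2,1) = 1×2 = 2
m[4] = 2×max(2,1) = 2×2 = 4
m[5] = 2×max(3,2) = 2×3 = 6
m[6] = 3×max(3,2) = 3×3 = 9
m[7] = 2×max(5,6) = 2×6 = 12
m[8] = 2×max(6,9) = 2×9 = 18
m[9] = 3×max(6,9) = 3×9 = 27
m[10] = 2×max(8,18) = 2×18 = 36
One optimal split: 3 + 3 + 2 + 2; product 3×3×2×2 = 36.

36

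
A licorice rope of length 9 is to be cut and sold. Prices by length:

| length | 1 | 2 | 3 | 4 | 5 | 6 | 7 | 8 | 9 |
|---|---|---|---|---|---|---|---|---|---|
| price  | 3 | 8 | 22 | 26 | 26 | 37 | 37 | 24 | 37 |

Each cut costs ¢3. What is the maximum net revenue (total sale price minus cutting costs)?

60

Let v[k] be the best obtainable value from length k. For each k, try every first piece i and keep the best of price[i] + v[k−i] minus the 3 cut fee when i<k.
v[1] = 3
v[2] = max(3+3-3, 8+0) = 8
v[3] = max(3+8-3, 8+3-3, 22+0) = 22
v[4] = max(3+22-3, 8+8-3, 22+3-3, 26+0) = 26
v[5] = max(3+26-3, 8+22-3, 22+8-3, 26+3-3, 26+0) = 27
v[6] = max(3+27-3, 8+26-3, 22+22-3, 26+8-3, 26+3-3, 37+0) = 41
v[7] = max(3+41-3, 8+27-3, 22+26-3, …, 37+3-3, 37+0) = 45
v[8] = max(3+45-3, 8+41-3, 22+27-3, …, 37+3-3, 24+0) = 49
v[9] = max(3+49-3, 8+45-3, 22+41-3, …, 24+3-3, 37+0) = 60
One optimal plan: pieces 3 + 3 + 3 (2 cuts) → ¢66 − ¢6 = ¢60.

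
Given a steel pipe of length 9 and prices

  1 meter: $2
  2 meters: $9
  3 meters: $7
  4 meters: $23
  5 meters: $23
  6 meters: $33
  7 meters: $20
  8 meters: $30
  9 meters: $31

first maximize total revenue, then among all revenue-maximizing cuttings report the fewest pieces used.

3

Build r[k] bottom-up: r[k] = max over allowed piece i of (p[i] + r[k−i]).
r[1] = 2
r[2] = max(2+2, 9+0) = 9
r[3] = max(2+9, 9+2, 7+0) = 11
r[4] = max(2+11, 9+9, 7+2, 23+0) = 23
r[5] = max(2+23, 9+11, 7+9, 23+2, 23+0) = 25
r[6] = max(2+25, 9+23, 7+11, 23+9, 23+2, 33+0) = 33
r[7] = max(2+33, 9+25, 7+23, …, 33+2, 20+0) = 35
r[8] = max(2+35, 9+33, 7+25, …, 20+2, 30+0) = 46
r[9] = max(2+46, 9+35, 7+33, …, 30+2, 31+0) = 48
Maximum revenue is $48.
Now minimize piece count subject to staying optimal: for each k, pieces[k] = 1 + min over i with p[i]+r[k−i]=r[k] of pieces[k−i].
pieces[6] = 1
pieces[7] = 2
pieces[8] = 2
pieces[9] = 3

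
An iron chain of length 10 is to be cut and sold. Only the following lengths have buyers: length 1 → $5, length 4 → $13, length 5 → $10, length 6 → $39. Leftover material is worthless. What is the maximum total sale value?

59

Build f[k] bottom-up: f[k] = max over allowed piece i of (p[i] + f[k−i]).
f[1] = 5
f[2] = 10  (first piece 1, then f[1]=5)
f[3] = 15  (first piece 1, then f[2]=10)
f[4] = max(5+15, 13+0) = 20
f[5] = max(5+20, 13+5, 10+0) = 25
f[6] = max(5+25, 13+10, 10+5, 39+0) = 39
f[7] = max(5+39, 13+15, 10+10, 39+5) = 44
f[8] = max(5+44, 13+20, 10+15, 39+10) = 49
f[9] = max(5+49, 13+25, 10+20, 39+15) = 54
f[10] = max(5+54, 13+39, 10+25, 39+20) = 59
One optimal cutting: 6 + 1 + 1 + 1 + 1 → $59.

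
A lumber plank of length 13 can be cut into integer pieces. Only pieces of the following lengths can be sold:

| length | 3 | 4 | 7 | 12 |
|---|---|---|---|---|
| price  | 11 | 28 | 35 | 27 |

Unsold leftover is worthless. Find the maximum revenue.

84

Consider every possible first cut. r[k] is the best of p[i]+r[k−i] over all sellable i≤k.
r[1] = 0
r[2] = 0
r[3] = 11
r[4] = max(11+0, 28+0) = 28
r[5] = max(11+0, 28+0) = 28
r[6] = max(11+11, 28+0) = 28
r[7] = max(11+28, 28+11, 35+0) = 39
r[8] = max(11+28, 28+28, 35+0) = 56
r[9] = max(11+28, 28+28, 35+0) = 56
r[10] = max(11+39, 28+28, 35+11) = 56
r[11] = max(11+56, 28+39, 35+28) = 67
r[12] = max(11+56, 28+56, 35+28, 27+0) = 84
r[13] = max(11+56, 28+56, 35+28, 27+0) = 84
One optimal cutting: pieces 4 + 4 + 4 with 1 foot of scrap → $84.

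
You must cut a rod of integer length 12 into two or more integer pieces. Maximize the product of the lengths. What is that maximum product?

Let m[k] be the best product for length k (with at least one cut). For each first piece i, the rest contributes max(k−i, m[k−i]).
m[2] = 1*max(1,0) = 1*1 = 1
m[3] = 1*max(2,1) = 1*2 = 2
m[4] = 2*max(2,1) = 2*2 = 4
m[5] = 2*max(3,2) = 2*3 = 6
m[6] = 3*max(3,2) = 3*3 = 9
m[7] = 2*max(5,6) = 2*6 = 12
m[8] = 2*max(6,9) = 2*9 = 18
m[9] = 3*max(6,9) = 3*9 = 27
m[10] = 2*max(8,18) = 2*18 = 36
m[11] = 2*max(9,27) = 2*27 = 54
m[12] = 3*max(9,27) = 3*27 = 81
One optimal split: 3 + 3 + 3 + 3; product 3*3*3*3 = 81.

81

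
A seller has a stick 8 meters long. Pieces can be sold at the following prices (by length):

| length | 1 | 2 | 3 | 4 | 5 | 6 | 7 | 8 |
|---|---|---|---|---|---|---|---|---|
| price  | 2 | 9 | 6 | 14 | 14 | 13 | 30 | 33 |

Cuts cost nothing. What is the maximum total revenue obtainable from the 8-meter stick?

Consider every possible first cut. R[k] is the best of p[i]+R[k−i] over all sellable i≤k.
R[1] = 2
R[2] = max(2+2, 9+0) = 9
R[3] = max(2+9, 9+2, 6+0) = 11
R[4] = max(2+11, 9+9, 6+2, 14+0) = 18
R[5] = max(2+18, 9+11, 6+9, 14+2, 14+0) = 20
R[6] = max(2+20, 9+18, 6+11, 14+9, 14+2, 13+0) = 27
R[7] = max(2+27, 9+20, 6+18, …, 13+2, 30+0) = 30
R[8] = max(2+30, 9+27, 6+20, …, 30+2, 33+0) = 36
One optimal cutting: 2 + 2 + 2 + 2 → €9 + €9 + €9 + €9 = €36.

36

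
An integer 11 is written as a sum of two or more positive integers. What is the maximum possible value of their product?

Define f[k] = max over 1≤i<k of i · max(k−i, f[k−i]); the inner max lets the remainder stay uncut if that's better.
f[2] = 1×max(1,0) = 1×1 = 1
f[3] = 1×max(2,1) = 1×2 = 2
f[4] = 2×max(2,1) = 2×2 = 4
f[5] = 2×max(3,2) = 2×3 = 6
f[6] = 3×max(3,2) = 3×3 = 9
f[7] = 2×max(5,6) = 2×6 = 12
f[8] = 2×max(6,9) = 2×9 = 18
f[9] = 3×max(6,9) = 3×9 = 27
f[10] = 2×max(8,18) = 2×18 = 36
f[11] = 2×max(9,27) = 2×27 = 54
One optimal split: 3 + 3 + 3 + 2; product 3×3×3×2 = 54.

54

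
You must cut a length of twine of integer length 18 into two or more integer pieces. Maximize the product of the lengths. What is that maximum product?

729

Fill m[k] for k=2..18: at each k try every first piece i and multiply by the better of (k−i) uncut or m[k−i].
m[2] = 1·max(1,0) = 1·1 = 1
m[3] = max(1·2, 2·1) = 2
m[4] = max(1·3, 2·2, 3·1) = 4
m[5] = max(1·4, 2·3, 3·2, 4·1) = 6
m[6] = max(1·6, 2·4, 3·3, 4·2, 5·1) = 9
m[7] = max(1·9, 2·6, 3·4, 4·3, 5·2, 6·1) = 12
m[8] = max(1·12, 2·9, 3·6, …, 6·2, 7·1) = 18
m[9] = max(1·18, 2·12, 3·9, …, 7·2, 8·1) = 27
m[10] = max(1·27, 2·18, 3·12, …, 8·2, 9·1) = 36
m[11] = max(1·36, 2·27, 3·18, …, 9·2, 10·1) = 54
m[12] = max(1·54, 2·36, 3·27, …, 10·2, 11·1) = 81
m[13] = max(1·81, 2·54, 3·36, …, 11·2, 12·1) = 108
m[14] = max(1·108, 2·81, 3·54, …, 12·2, 13·1) = 162
m[15] = max(1·162, 2·108, 3·81, …, 13·2, 14·1) = 243
m[16] = max(1·243, 2·162, 3·108, …, 14·2, 15·1) = 324
m[17] = max(1·324, 2·243, 3·162, …, 15·2, 16·1) = 486
m[18] = max(1·486, 2·324, 3·243, …, 16·2, 17·1) = 729
One optimal split: 3 + 3 + 3 + 3 + 3 + 3; product 3·3·3·3·3·3 = 729.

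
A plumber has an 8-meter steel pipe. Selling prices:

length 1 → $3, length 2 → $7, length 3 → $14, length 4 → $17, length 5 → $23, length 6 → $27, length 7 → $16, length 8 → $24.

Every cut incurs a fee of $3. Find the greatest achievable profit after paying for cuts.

Let v[k] be the best obtainable value from length k. For each k, try every first piece i and keep the best of price[i] + v[k−i] minus the 3 cut fee when i<k.
v[1] = 3
v[2] = 7
v[3] = 14
v[4] = 17
v[5] = 23
v[6] = 27
v[7] = 28  (first piece 3, then v[4]=17)
v[8] = 34  (first piece 3, then v[5]=23)
One optimal plan: pieces 5 + 3 (1 cut) → $37 − $3 = $34.

34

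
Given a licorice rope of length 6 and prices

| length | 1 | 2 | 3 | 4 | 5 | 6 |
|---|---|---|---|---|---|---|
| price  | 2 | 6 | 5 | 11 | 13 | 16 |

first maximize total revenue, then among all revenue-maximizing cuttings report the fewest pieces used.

Build r[k] bottom-up: r[k] = max over allowed piece i of (p[i] + r[k−i]).
r[1] = 2
r[2] = 6
r[3] = 8  (first piece 1, then r[2]=6)
r[4] = 12  (first piece 2, then r[2]=6)
r[5] = 14  (first piece 1, then r[4]=12)
r[6] = 18  (first piece 2, then r[4]=12)
Maximum revenue is ¢18.
Now minimize piece count subject to staying optimal: for each k, pieces[k] = 1 + min over i with p[i]+r[k−i]=r[k] of pieces[k−i].
pieces[3] = 2
pieces[4] = 2
pieces[5] = 3
pieces[6] = 3

3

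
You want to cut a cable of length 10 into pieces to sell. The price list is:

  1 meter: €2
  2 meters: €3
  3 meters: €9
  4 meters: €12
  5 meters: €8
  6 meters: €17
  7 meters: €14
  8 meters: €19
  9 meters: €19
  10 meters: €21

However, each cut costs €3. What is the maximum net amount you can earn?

Consider every possible first cut. v[k] is the best of p[i]+v[k−i] over all sellable i≤k, charging 3 whenever i<k.
v[1] = 2
v[2] = max(2+2-3, 3+0) = 3
v[3] = max(2+3-3, 3+2-3, 9+0) = 9
v[4] = max(2+9-3, 3+3-3, 9+2-3, 12+0) = 12
v[5] = max(2+12-3, 3+9-3, 9+3-3, 12+2-3, 8+0) = 11
v[6] = max(2+11-3, 3+12-3, 9+9-3, 12+3-3, 8+2-3, 17+0) = 17
v[7] = max(2+17-3, 3+11-3, 9+12-3, …, 17+2-3, 14+0) = 18
v[8] = max(2+18-3, 3+17-3, 9+11-3, …, 14+2-3, 19+0) = 21
v[9] = max(2+21-3, 3+18-3, 9+17-3, …, 19+2-3, 19+0) = 23
v[10] = max(2+23-3, 3+21-3, 9+18-3, …, 19+2-3, 21+0) = 26
One optimal plan: pieces 6 + 4 (1 cut) → €29 − €3 = €26.

26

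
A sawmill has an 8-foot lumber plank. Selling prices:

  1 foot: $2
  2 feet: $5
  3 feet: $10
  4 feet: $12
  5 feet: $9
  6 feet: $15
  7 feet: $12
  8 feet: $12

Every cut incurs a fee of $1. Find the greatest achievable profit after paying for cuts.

Consider every possible first cut. v[k] is the best of p[i]+v[k−i] over all sellable i≤k, charging 1 whenever i<k.
v[1] = 2
v[2] = max(2+2-1, 5+0) = 5
v[3] = max(2+5-1, 5+2-1, 10+0) = 10
v[4] = max(2+10-1, 5+5-1, 10+2-1, 12+0) = 12
v[5] = max(2+12-1, 5+10-1, 10+5-1, 12+2-1, 9+0) = 14
v[6] = max(2+14-1, 5+12-1, 10+10-1, 12+5-1, 9+2-1, 15+0) = 19
v[7] = max(2+19-1, 5+14-1, 10+12-1, …, 15+2-1, 12+0) = 21
v[8] = max(2+21-1, 5+19-1, 10+14-1, …, 12+2-1, 12+0) = 23
One optimal plan: pieces 3 + 3 + 2 (2 cuts) → $25 − $2 = $23.

23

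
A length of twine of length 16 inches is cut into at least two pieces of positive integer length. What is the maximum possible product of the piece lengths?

Fill g[k] for k=2..16: at each k try every first piece i and multiply by the better of (k−i) uncut or g[k−i].
Small cases: g[2]=1, g[3]=2, g[4]=4, g[5]=6, g[6]=9, g[7]=12, g[8]=18.
g[9] = max(1*18, 2*12, 3*9, …, 7*2, 8*1) = 27
g[10] = max(1*27, 2*18, 3*12, …, 8*2, 9*1) = 36
g[11] = max(1*36, 2*27, 3*18, …, 9*2, 10*1) = 54
g[12] = max(1*54, 2*36, 3*27, …, 10*2, 11*1) = 81
g[13] = max(1*81, 2*54, 3*36, …, 11*2, 12*1) = 108
g[14] = max(1*108, 2*81, 3*54, …, 12*2, 13*1) = 162
g[15] = max(1*162, 2*108, 3*81, …, 13*2, 14*1) = 243
g[16] = max(1*243, 2*162, 3*108, …, 14*2, 15*1) = 324
One optimal split: 3 + 3 + 3 + 3 + 2 + 2; product 3*3*3*3*2*2 = 324.

324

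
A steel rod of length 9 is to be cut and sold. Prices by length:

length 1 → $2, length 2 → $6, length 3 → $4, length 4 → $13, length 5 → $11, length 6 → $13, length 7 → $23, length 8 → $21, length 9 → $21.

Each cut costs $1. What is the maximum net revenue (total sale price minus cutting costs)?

Consider every possible first cut. r[k] is the best of p[i]+r[k−i] over all sellable i≤k, charging 1 whenever i<k.
r[1] = 2
r[2] = 6
r[3] = 7  (first piece 1, then r[2]=6)
r[4] = 13
r[5] = 14  (first piece 1, then r[4]=13)
r[6] = 18  (first piece 2, then r[4]=13)
r[7] = 23
r[8] = 25  (first piece 4, then r[4]=13)
r[9] = 28  (first piece 2, then r[7]=23)
One optimal plan: pieces 7 + 2 (1 cut) → $29 − $1 = $28.

28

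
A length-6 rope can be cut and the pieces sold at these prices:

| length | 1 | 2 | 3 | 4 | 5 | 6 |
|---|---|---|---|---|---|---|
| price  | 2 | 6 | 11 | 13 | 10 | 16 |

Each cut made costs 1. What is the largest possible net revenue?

21

Consider every possible first cut. net[k] is the best of p[i]+net[k−i] over all sellable i≤k, charging 1 whenever i<k.
net[1] = 2
net[2] = max(2+2-1, 6+0) = 6
net[3] = max(2+6-1, 6+2-1, 11+0) = 11
net[4] = max(2+11-1, 6+6-1, 11+2-1, 13+0) = 13
net[5] = max(2+13-1, 6+11-1, 11+6-1, 13+2-1, 10+0) = 16
net[6] = max(2+16-1, 6+13-1, 11+11-1, 13+6-1, 10+2-1, 16+0) = 21
One optimal plan: pieces 3 + 3 (1 cut) → 22 − 1 = 21.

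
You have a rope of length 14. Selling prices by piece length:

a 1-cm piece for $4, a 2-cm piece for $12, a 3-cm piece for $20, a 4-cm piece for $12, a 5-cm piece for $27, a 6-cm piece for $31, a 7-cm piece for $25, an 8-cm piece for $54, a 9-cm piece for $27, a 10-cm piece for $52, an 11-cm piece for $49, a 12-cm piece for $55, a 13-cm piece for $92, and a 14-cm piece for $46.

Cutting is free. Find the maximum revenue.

96

Consider every possible first cut. R[k] is the best of p[i]+R[k−i] over all sellable i≤k.
R[1] = 4
R[2] = 12
R[3] = 20
R[4] = 24  (first piece 1, then R[3]=20)
R[5] = 32  (first piece 2, then R[3]=20)
R[6] = 40  (first piece 3, then R[3]=20)
R[7] = 44  (first piece 1, then R[6]=40)
R[8] = 54
R[9] = 60  (first piece 3, then R[6]=40)
R[10] = 66  (first piece 2, then R[8]=54)
R[11] = 74  (first piece 3, then R[8]=54)
R[12] = 80  (first piece 3, then R[9]=60)
R[13] = 92
R[14] = 96  (first piece 1, then R[13]=92)
One optimal cutting: 13 + 1 → $92 + $4 = $96.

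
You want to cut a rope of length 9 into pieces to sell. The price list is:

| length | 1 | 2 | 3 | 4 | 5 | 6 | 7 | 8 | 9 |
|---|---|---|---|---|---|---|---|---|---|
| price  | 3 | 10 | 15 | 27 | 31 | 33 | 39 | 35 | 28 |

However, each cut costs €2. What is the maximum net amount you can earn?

Build net[k] bottom-up: net[k] = max over allowed piece i of (p[i] + net[k−i]) − 2 per cut.
net[1] = 3
net[2] = max(3+3-2, 10+0) = 10
net[3] = max(3+10-2, 10+3-2, 15+0) = 15
net[4] = max(3+15-2, 10+10-2, 15+3-2, 27+0) = 27
net[5] = max(3+27-2, 10+15-2, 15+10-2, 27+3-2, 31+0) = 31
net[6] = max(3+31-2, 10+27-2, 15+15-2, 27+10-2, 31+3-2, 33+0) = 35
net[7] = max(3+35-2, 10+31-2, 15+27-2, …, 33+3-2, 39+0) = 40
net[8] = max(3+40-2, 10+35-2, 15+31-2, …, 39+3-2, 35+0) = 52
net[9] = max(3+52-2, 10+40-2, 15+35-2, …, 35+3-2, 28+0) = 56
One optimal plan: pieces 5 + 4 (1 cut) → €58 − €2 = €56.

56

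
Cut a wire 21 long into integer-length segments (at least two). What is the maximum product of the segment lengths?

2187

Fill f[k] for k=2..21: at each k try every first piece i and multiply by the better of (k−i) uncut or f[k−i].
f[2] = 1×max(1,0) = 1×1 = 1
f[3] = max(1×2, 2×1) = 2
f[4] = max(1×3, 2×2, 3×1) = 4
f[5] = max(1×4, 2×3, 3×2, 4×1) = 6
f[6] = max(1×6, 2×4, 3×3, 4×2, 5×1) = 9
f[7] = max(1×9, 2×6, 3×4, 4×3, 5×2, 6×1) = 12
f[8] = max(1×12, 2×9, 3×6, …, 6×2, 7×1) = 18
f[9] = max(1×18, 2×12, 3×9, …, 7×2, 8×1) = 27
f[10] = max(1×27, 2×18, 3×12, …, 8×2, 9×1) = 36
f[11] = max(1×36, 2×27, 3×18, …, 9×2, 10×1) = 54
f[12] = max(1×54, 2×36, 3×27, …, 10×2, 11×1) = 81
f[13] = max(1×81, 2×54, 3×36, …, 11×2, 12×1) = 108
f[14] = max(1×108, 2×81, 3×54, …, 12×2, 13×1) = 162
f[15] = max(1×162, 2×108, 3×81, …, 13×2, 14×1) = 243
f[16] = max(1×243, 2×162, 3×108, …, 14×2, 15×1) = 324
f[17] = max(1×324, 2×243, 3×162, …, 15×2, 16×1) = 486
f[18] = max(1×486, 2×324, 3×243, …, 16×2, 17×1) = 729
f[19] = max(1×729, 2×486, 3×324, …, 17×2, 18×1) = 972
f[20] = max(1×972, 2×729, 3×486, …, 18×2, 19×1) = 1458
f[21] = max(1×1458, 2×972, 3×729, …, 19×2, 20×1) = 2187
One optimal split: 3 + 3 + 3 + 3 + 3 + 3 + 3; product 3×3×3×3×3×3×3 = 2187.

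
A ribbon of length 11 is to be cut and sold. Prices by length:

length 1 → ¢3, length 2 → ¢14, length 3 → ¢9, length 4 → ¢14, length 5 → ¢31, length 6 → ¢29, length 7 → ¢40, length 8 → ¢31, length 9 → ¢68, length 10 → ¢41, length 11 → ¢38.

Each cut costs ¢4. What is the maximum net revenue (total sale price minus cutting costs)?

78

Let v[k] be the best obtainable value from length k. For each k, try every first piece i and keep the best of price[i] + v[k−i] minus the 4 cut fee when i<k.
v[1] = 3
v[2] = 14
v[3] = 13  (first piece 1, then v[2]=14)
v[4] = 24  (first piece 2, then v[2]=14)
v[5] = 31
v[6] = 34  (first piece 2, then v[4]=24)
v[7] = 41  (first piece 2, then v[5]=31)
v[8] = 44  (first piece 2, then v[6]=34)
v[9] = 68
v[10] = 67  (first piece 1, then v[9]=68)
v[11] = 78  (first piece 2, then v[9]=68)
One optimal plan: pieces 9 + 2 (1 cut) → ¢82 − ¢4 = ¢78.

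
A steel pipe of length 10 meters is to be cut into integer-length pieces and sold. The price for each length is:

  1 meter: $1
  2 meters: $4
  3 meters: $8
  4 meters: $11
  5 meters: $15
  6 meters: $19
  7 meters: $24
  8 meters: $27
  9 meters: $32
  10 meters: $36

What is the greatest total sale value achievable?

36

Consider every possible first cut. r[k] is the best of p[i]+r[k−i] over all sellable i≤k.
r[1] = 1
r[2] = max(1+1, 4+0) = 4
r[3] = max(1+4, 4+1, 8+0) = 8
r[4] = max(1+8, 4+4, 8+1, 11+0) = 11
r[5] = max(1+11, 4+8, 8+4, 11+1, 15+0) = 15
r[6] = max(1+15, 4+11, 8+8, 11+4, 15+1, 19+0) = 19
r[7] = max(1+19, 4+15, 8+11, …, 19+1, 24+0) = 24
r[8] = max(1+24, 4+19, 8+15, …, 24+1, 27+0) = 27
r[9] = max(1+27, 4+24, 8+19, …, 27+1, 32+0) = 32
r[10] = max(1+32, 4+27, 8+24, …, 32+1, 36+0) = 36
Best is to sell the whole 10-meter piece uncut for $36.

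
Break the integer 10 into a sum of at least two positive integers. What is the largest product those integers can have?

36

Fill f[k] for k=2..10: at each k try every first piece i and multiply by the better of (k−i) uncut or f[k−i].
f[2] = 1*max(1,0) = 1*1 = 1
f[3] = 1*max(2,1) = 1*2 = 2
f[4] = 2*max(2,1) = 2*2 = 4
f[5] = 2*max(3,2) = 2*3 = 6
f[6] = 3*max(3,2) = 3*3 = 9
f[7] = 2*max(5,6) = 2*6 = 12
f[8] = 2*max(6,9) = 2*9 = 18
f[9] = 3*max(6,9) = 3*9 = 27
f[10] = 2*max(8,18) = 2*18 = 36
One optimal split: 3 + 3 + 2 + 2; product 3*3*2*2 = 36.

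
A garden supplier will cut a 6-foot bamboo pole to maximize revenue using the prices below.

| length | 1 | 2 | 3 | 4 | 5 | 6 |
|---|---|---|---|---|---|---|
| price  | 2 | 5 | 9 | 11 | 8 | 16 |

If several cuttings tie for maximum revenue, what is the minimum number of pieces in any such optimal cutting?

2

Consider every possible first cut. r[k] is the best of p[i]+r[k−i] over all sellable i≤k.
r[1] = 2
r[2] = max(2+2, 5+0) = 5
r[3] = max(2+5, 5+2, 9+0) = 9
r[4] = max(2+9, 5+5, 9+2, 11+0) = 11
r[5] = max(2+11, 5+9, 9+5, 11+2, 8+0) = 14
r[6] = max(2+14, 5+11, 9+9, 11+5, 8+2, 16+0) = 18
Maximum revenue is $18.
Now minimize piece count subject to staying optimal: for each k, pieces[k] = 1 + min over i with p[i]+r[k−i]=r[k] of pieces[k−i].
pieces[3] = 1
pieces[4] = 1
pieces[5] = 2
pieces[6] = 2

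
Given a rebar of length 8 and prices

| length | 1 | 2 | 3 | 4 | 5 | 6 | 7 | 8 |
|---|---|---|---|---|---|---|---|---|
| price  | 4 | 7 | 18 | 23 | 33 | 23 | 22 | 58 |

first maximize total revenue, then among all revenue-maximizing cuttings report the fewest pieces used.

Consider every possible first cut. r[k] is the best of p[i]+r[k−i] over all sellable i≤k.
r[1] = 4
r[2] = 8  (first piece 1, then r[1]=4)
r[3] = 18
r[4] = 23
r[5] = 33
r[6] = 37  (first piece 1, then r[5]=33)
r[7] = 41  (first piece 1, then r[6]=37)
r[8] = 58
Maximum revenue is ₹58.
Now minimize piece count subject to staying optimal: for each k, pieces[k] = 1 + min over i with p[i]+r[k−i]=r[k] of pieces[k−i].
pieces[5] = 1
pieces[6] = 2
pieces[7] = 2
pieces[8] = 1

1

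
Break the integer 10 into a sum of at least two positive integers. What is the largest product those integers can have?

Define prod[k] = max over 1≤i<k of i · max(k−i, prod[k−i]); the inner max lets the remainder stay uncut if that's better.
prod[2] = 1·max(1,0) = 1·1 = 1
prod[3] = 1·max(2,1) = 1·2 = 2
prod[4] = 2·max(2,1) = 2·2 = 4
prod[5] = 2·max(3,2) = 2·3 = 6
prod[6] = 3·max(3,2) = 3·3 = 9
prod[7] = 2·max(5,6) = 2·6 = 12
prod[8] = 2·max(6,9) = 2·9 = 18
prod[9] = 3·max(6,9) = 3·9 = 27
prod[10] = 2·max(8,18) = 2·18 = 36
One optimal split: 3 + 3 + 2 + 2; product 3·3·2·2 = 36.

36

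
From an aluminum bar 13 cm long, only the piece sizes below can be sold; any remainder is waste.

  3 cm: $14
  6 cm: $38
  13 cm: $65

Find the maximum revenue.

76

Let best[k] be the best obtainable value from length k. For each k, try every first piece i and keep the best of price[i] + best[k−i].
best[1] = 0
best[2] = 0
best[3] = 14
best[4] = 14
best[5] = 14
best[6] = max(14+14, 38+0) = 38
best[7] = max(14+14, 38+0) = 38
best[8] = max(14+14, 38+0) = 38
best[9] = max(14+38, 38+14) = 52
best[10] = max(14+38, 38+14) = 52
best[11] = max(14+38, 38+14) = 52
best[12] = max(14+52, 38+38) = 76
best[13] = max(14+52, 38+38, 65+0) = 76
One optimal cutting: pieces 6 + 6 with 1 cm of scrap → $76.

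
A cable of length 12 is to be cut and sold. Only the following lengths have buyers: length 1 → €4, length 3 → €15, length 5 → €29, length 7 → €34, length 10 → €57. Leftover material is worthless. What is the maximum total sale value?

Build f[k] bottom-up: f[k] = max over allowed piece i of (p[i] + f[k−i]).
f[1] = 4
f[2] = 8  (first piece 1, then f[1]=4)
f[3] = 15
f[4] = 19  (first piece 1, then f[3]=15)
f[5] = 29
f[6] = 33  (first piece 1, then f[5]=29)
f[7] = 37  (first piece 1, then f[6]=33)
f[8] = 44  (first piece 3, then f[5]=29)
f[9] = 48  (first piece 1, then f[8]=44)
f[10] = 58  (first piece 5, then f[5]=29)
f[11] = 62  (first piece 1, then f[10]=58)
f[12] = 66  (first piece 1, then f[11]=62)
One optimal cutting: 5 + 5 + 1 + 1 → €66.

66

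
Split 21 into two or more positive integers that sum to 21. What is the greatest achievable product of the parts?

2187

Define g[k] = max over 1≤i<k of i · max(k−i, g[k−i]); the inner max lets the remainder stay uncut if that's better.
g[2] = 1×max(1,0) = 1×1 = 1
g[3] = 1×max(2,1) = 1×2 = 2
g[4] = 2×max(2,1) = 2×2 = 4
g[5] = 2×max(3,2) = 2×3 = 6
g[6] = 3×max(3,2) = 3×3 = 9
g[7] = 2×max(5,6) = 2×6 = 12
g[8] = 2×max(6,9) = 2×9 = 18
g[9] = 3×max(6,9) = 3×9 = 27
g[10] = 2×max(8,18) = 2×18 = 36
g[11] = 2×max(9,27) = 2×27 = 54
g[12] = 3×max(9,27) = 3×27 = 81
g[13] = 2×max(11,54) = 2×54 = 108
g[14] = 2×max(12,81) = 2×81 = 162
g[15] = 3×max(12,81) = 3×81 = 243
g[16] = 2×max(14,162) = 2×162 = 324
g[17] = 2×max(15,243) = 2×243 = 486
g[18] = 3×max(15,243) = 3×243 = 729
g[19] = 2×max(17,486) = 2×486 = 972
g[20] = 2×max(18,729) = 2×729 = 1458
g[21] = 3×max(18,729) = 3×729 = 2187
One optimal split: 3 + 3 + 3 + 3 + 3 + 3 + 3; product 3×3×3×3×3×3×3 = 2187.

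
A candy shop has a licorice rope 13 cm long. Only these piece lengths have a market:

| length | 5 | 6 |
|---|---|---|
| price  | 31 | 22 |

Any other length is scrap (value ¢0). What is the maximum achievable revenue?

Let best[k] be the best obtainable value from length k. For each k, try every first piece i and keep the best of price[i] + best[k−i].
best[1] = 0
best[2] = 0
best[3] = 0
best[4] = 0
best[5] = 31
best[6] = max(31+0, 22+0) = 31
best[7] = max(31+0, 22+0) = 31
best[8] = max(31+0, 22+0) = 31
best[9] = max(31+0, 22+0) = 31
best[10] = max(31+31, 22+0) = 62
best[11] = max(31+31, 22+31) = 62
best[12] = max(31+31, 22+31) = 62
best[13] = max(31+31, 22+31) = 62
One optimal cutting: pieces 5 + 5 with 3 cm of scrap → ¢62.

62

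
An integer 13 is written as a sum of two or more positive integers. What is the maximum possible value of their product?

108

Define P[k] = max over 1≤i<k of i · max(k−i, P[k−i]); the inner max lets the remainder stay uncut if that's better.
P[2] = 1·max(1,0) = 1·1 = 1
P[3] = max(1·2, 2·1) = 2
P[4] = max(1·3, 2·2, 3·1) = 4
P[5] = max(1·4, 2·3, 3·2, 4·1) = 6
P[6] = max(1·6, 2·4, 3·3, 4·2, 5·1) = 9
P[7] = max(1·9, 2·6, 3·4, 4·3, 5·2, 6·1) = 12
P[8] = max(1·12, 2·9, 3·6, …, 6·2, 7·1) = 18
P[9] = max(1·18, 2·12, 3·9, …, 7·2, 8·1) = 27
P[10] = max(1·27, 2·18, 3·12, …, 8·2, 9·1) = 36
P[11] = max(1·36, 2·27, 3·18, …, 9·2, 10·1) = 54
P[12] = max(1·54, 2·36, 3·27, …, 10·2, 11·1) = 81
P[13] = max(1·81, 2·54, 3·36, …, 11·2, 12·1) = 108
One optimal split: 3 + 3 + 3 + 2 + 2; product 3·3·3·2·2 = 108.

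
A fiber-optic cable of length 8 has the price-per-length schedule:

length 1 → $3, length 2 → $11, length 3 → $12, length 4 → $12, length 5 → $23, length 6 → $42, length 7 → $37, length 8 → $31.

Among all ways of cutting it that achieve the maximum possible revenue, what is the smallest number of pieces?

2

Build r[k] bottom-up: r[k] = max over allowed piece i of (p[i] + r[k−i]).
r[1] = 3
r[2] = 11
r[3] = 14  (first piece 1, then r[2]=11)
r[4] = 22  (first piece 2, then r[2]=11)
r[5] = 25  (first piece 1, then r[4]=22)
r[6] = 42
r[7] = 45  (first piece 1, then r[6]=42)
r[8] = 53  (first piece 2, then r[6]=42)
Maximum revenue is $53.
Now minimize piece count subject to staying optimal: for each k, pieces[k] = 1 + min over i with p[i]+r[k−i]=r[k] of pieces[k−i].
pieces[5] = 3
pieces[6] = 1
pieces[7] = 2
pieces[8] = 2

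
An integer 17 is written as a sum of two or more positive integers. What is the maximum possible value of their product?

Define f[k] = max over 1≤i<k of i · max(k−i, f[k−i]); the inner max lets the remainder stay uncut if that's better.
f[2] = 1*max(1,0) = 1*1 = 1
f[3] = 1*max(2,1) = 1*2 = 2
f[4] = 2*max(2,1) = 2*2 = 4
f[5] = 2*max(3,2) = 2*3 = 6
f[6] = 3*max(3,2) = 3*3 = 9
f[7] = 2*max(5,6) = 2*6 = 12
f[8] = 2*max(6,9) = 2*9 = 18
f[9] = 3*max(6,9) = 3*9 = 27
f[10] = 2*max(8,18) = 2*18 = 36
f[11] = 2*max(9,27) = 2*27 = 54
f[12] = 3*max(9,27) = 3*27 = 81
f[13] = 2*max(11,54) = 2*54 = 108
f[14] = 2*max(12,81) = 2*81 = 162
f[15] = 3*max(12,81) = 3*81 = 243
f[16] = 2*max(14,162) = 2*162 = 324
f[17] = 2*max(15,243) = 2*243 = 486
One optimal split: 3 + 3 + 3 + 3 + 3 + 2; product 3*3*3*3*3*2 = 486.

486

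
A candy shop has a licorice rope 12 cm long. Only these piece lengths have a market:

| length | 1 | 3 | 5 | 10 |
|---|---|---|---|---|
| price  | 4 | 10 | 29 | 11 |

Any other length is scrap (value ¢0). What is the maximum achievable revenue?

Let r[k] be the best obtainable value from length k. For each k, try every first piece i and keep the best of price[i] + r[k−i].
r[1] = 4
r[2] = 8  (first piece 1, then r[1]=4)
r[3] = 12  (first piece 1, then r[2]=8)
r[4] = 16  (first piece 1, then r[3]=12)
r[5] = 29
r[6] = 33  (first piece 1, then r[5]=29)
r[7] = 37  (first piece 1, then r[6]=33)
r[8] = 41  (first piece 1, then r[7]=37)
r[9] = 45  (first piece 1, then r[8]=41)
r[10] = 58  (first piece 5, then r[5]=29)
r[11] = 62  (first piece 1, then r[10]=58)
r[12] = 66  (first piece 1, then r[11]=62)
One optimal cutting: 5 + 5 + 1 + 1 → ¢66.

66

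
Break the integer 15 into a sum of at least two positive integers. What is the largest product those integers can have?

Let g[k] be the best product for length k (with at least one cut). For each first piece i, the rest contributes max(k−i, g[k−i]).
Small cases: g[2]=1, g[3]=2, g[4]=4, g[5]=6, g[6]=9, g[7]=12, g[8]=18, g[9]=27, g[10]=36.
g[11] = 2*max(9,27) = 2*27 = 54
g[12] = 3*max(9,27) = 3*27 = 81
g[13] = 2*max(11,54) = 2*54 = 108
g[14] = 2*max(12,81) = 2*81 = 162
g[15] = 3*max(12,81) = 3*81 = 243
One optimal split: 3 + 3 + 3 + 3 + 3; product 3*3*3*3*3 = 243.

243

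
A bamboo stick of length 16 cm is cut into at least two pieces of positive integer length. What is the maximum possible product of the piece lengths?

Fill f[k] for k=2..16: at each k try every first piece i and multiply by the better of (k−i) uncut or f[k−i].
f[2] = 1*max(1,0) = 1*1 = 1
f[3] = 1*max(2,1) = 1*2 = 2
f[4] = 2*max(2,1) = 2*2 = 4
f[5] = 2*max(3,2) = 2*3 = 6
f[6] = 3*max(3,2) = 3*3 = 9
f[7] = 2*max(5,6) = 2*6 = 12
f[8] = 2*max(6,9) = 2*9 = 18
f[9] = 3*max(6,9) = 3*9 = 27
f[10] = 2*max(8,18) = 2*18 = 36
f[11] = 2*max(9,27) = 2*27 = 54
f[12] = 3*max(9,27) = 3*27 = 81
f[13] = 2*max(11,54) = 2*54 = 108
f[14] = 2*max(12,81) = 2*81 = 162
f[15] = 3*max(12,81) = 3*81 = 243
f[16] = 2*max(14,162) = 2*162 = 324
One optimal split: 3 + 3 + 3 + 3 + 2 + 2; product 3*3*3*3*2*2 = 324.

324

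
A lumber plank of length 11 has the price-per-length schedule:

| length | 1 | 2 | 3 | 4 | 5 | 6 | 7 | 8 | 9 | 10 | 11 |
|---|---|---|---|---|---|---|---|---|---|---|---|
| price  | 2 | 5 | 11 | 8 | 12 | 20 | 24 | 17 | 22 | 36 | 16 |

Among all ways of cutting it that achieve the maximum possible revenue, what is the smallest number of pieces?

Build r[k] bottom-up: r[k] = max over allowed piece i of (p[i] + r[k−i]).
r[1] = 2
r[2] = 5
r[3] = 11
r[4] = 13  (first piece 1, then r[3]=11)
r[5] = 16  (first piece 2, then r[3]=11)
r[6] = 22  (first piece 3, then r[3]=11)
r[7] = 24  (first piece 1, then r[6]=22)
r[8] = 27  (first piece 2, then r[6]=22)
r[9] = 33  (first piece 3, then r[6]=22)
r[10] = 36
r[11] = 38  (first piece 1, then r[10]=36)
Maximum revenue is $38.
Now minimize piece count subject to staying optimal: for each k, pieces[k] = 1 + min over i with p[i]+r[k−i]=r[k] of pieces[k−i].
pieces[8] = 3
pieces[9] = 3
pieces[10] = 1
pieces[11] = 2

2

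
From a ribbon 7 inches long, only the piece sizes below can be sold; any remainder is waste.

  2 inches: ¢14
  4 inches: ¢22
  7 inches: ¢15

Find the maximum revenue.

42

Build f[k] bottom-up: f[k] = max over allowed piece i of (p[i] + f[k−i]).
f[1] = 0
f[2] = 14
f[3] = 14
f[4] = 28  (first piece 2, then f[2]=14)
f[5] = 28
f[6] = 42  (first piece 2, then f[4]=28)
f[7] = 42
One optimal cutting: pieces 2 + 2 + 2 with 1 inch of scrap → ¢42.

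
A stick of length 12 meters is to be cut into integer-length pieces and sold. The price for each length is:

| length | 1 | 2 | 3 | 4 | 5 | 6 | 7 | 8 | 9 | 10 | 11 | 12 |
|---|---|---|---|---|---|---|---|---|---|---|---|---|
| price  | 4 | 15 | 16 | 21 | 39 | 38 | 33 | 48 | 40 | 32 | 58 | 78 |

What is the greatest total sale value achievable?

Build v[k] bottom-up: v[k] = max over allowed piece i of (p[i] + v[k−i]).
v[1] = 4
v[2] = 15
v[3] = 19  (first piece 1, then v[2]=15)
v[4] = 30  (first piece 2, then v[2]=15)
v[5] = 39
v[6] = 45  (first piece 2, then v[4]=30)
v[7] = 54  (first piece 2, then v[5]=39)
v[8] = 60  (first piece 2, then v[6]=45)
v[9] = 69  (first piece 2, then v[7]=54)
v[10] = 78  (first piece 5, then v[5]=39)
v[11] = 84  (first piece 2, then v[9]=69)
v[12] = 93  (first piece 2, then v[10]=78)
One optimal cutting: 5 + 5 + 2 → $39 + $39 + $15 = $93.

93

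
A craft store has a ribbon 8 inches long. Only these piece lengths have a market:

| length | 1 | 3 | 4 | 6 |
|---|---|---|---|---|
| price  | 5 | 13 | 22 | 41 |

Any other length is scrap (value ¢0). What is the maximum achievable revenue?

51

Build best[k] bottom-up: best[k] = max over allowed piece i of (p[i] + best[k−i]).
best[1] = 5
best[2] = 10  (first piece 1, then best[1]=5)
best[3] = 15  (first piece 1, then best[2]=10)
best[4] = 22
best[5] = 27  (first piece 1, then best[4]=22)
best[6] = 41
best[7] = 46  (first piece 1, then best[6]=41)
best[8] = 51  (first piece 1, then best[7]=46)
One optimal cutting: 6 + 1 + 1 → ¢51.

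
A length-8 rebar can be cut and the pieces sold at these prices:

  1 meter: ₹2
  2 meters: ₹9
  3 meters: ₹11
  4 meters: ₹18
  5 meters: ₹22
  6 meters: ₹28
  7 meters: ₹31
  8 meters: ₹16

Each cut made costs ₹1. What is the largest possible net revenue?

Build r[k] bottom-up: r[k] = max over allowed piece i of (p[i] + r[k−i]) − 1 per cut.
r[1] = 2
r[2] = max(2+2-1, 9+0) = 9
r[3] = max(2+9-1, 9+2-1, 11+0) = 11
r[4] = max(2+11-1, 9+9-1, 11+2-1, 18+0) = 18
r[5] = max(2+18-1, 9+11-1, 11+9-1, 18+2-1, 22+0) = 22
r[6] = max(2+22-1, 9+18-1, 11+11-1, 18+9-1, 22+2-1, 28+0) = 28
r[7] = max(2+28-1, 9+22-1, 11+18-1, …, 28+2-1, 31+0) = 31
r[8] = max(2+31-1, 9+28-1, 11+22-1, …, 31+2-1, 16+0) = 36
One optimal plan: pieces 6 + 2 (1 cut) → ₹37 − ₹1 = ₹36.

36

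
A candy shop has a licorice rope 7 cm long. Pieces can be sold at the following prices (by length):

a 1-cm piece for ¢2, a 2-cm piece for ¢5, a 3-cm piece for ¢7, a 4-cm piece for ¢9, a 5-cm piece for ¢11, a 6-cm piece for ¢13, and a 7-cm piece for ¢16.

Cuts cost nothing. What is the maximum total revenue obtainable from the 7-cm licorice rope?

Let best[k] be the best obtainable value from length k. For each k, try every first piece i and keep the best of price[i] + best[k−i].
best[1] = 2
best[2] = max(2+2, 5+0) = 5
best[3] = max(2+5, 5+2, 7+0) = 7
best[4] = max(2+7, 5+5, 7+2, 9+0) = 10
best[5] = max(2+10, 5+7, 7+5, 9+2, 11+0) = 12
best[6] = max(2+12, 5+10, 7+7, 9+5, 11+2, 13+0) = 15
best[7] = max(2+15, 5+12, 7+10, …, 13+2, 16+0) = 17
One optimal cutting: 2 + 2 + 2 + 1 → ¢5 + ¢5 + ¢5 + ¢2 = ¢17.

17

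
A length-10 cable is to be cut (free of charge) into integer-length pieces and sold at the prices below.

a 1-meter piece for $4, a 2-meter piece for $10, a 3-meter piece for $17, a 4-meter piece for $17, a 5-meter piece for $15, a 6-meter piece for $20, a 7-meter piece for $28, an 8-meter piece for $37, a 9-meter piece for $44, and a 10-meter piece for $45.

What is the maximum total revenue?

Consider every possible first cut. best[k] is the best of p[i]+best[k−i] over all sellable i≤k.
best[1] = 4
best[2] = max(4+4, 10+0) = 10
best[3] = max(4+10, 10+4, 17+0) = 17
best[4] = max(4+17, 10+10, 17+4, 17+0) = 21
best[5] = max(4+21, 10+17, 17+10, 17+4, 15+0) = 27
best[6] = max(4+27, 10+21, 17+17, 17+10, 15+4, 20+0) = 34
best[7] = max(4+34, 10+27, 17+21, …, 20+4, 28+0) = 38
best[8] = max(4+38, 10+34, 17+27, …, 28+4, 37+0) = 44
best[9] = max(4+44, 10+38, 17+34, …, 37+4, 44+0) = 51
best[10] = max(4+51, 10+44, 17+38, …, 44+4, 45+0) = 55
One optimal cutting: 3 + 3 + 3 + 1 → $17 + $17 + $17 + $4 = $55.

55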